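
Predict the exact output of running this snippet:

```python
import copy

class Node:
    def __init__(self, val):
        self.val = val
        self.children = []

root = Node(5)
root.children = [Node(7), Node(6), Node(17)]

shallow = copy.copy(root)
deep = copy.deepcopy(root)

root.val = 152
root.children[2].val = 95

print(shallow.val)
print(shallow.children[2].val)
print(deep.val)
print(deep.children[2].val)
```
5
95
5
17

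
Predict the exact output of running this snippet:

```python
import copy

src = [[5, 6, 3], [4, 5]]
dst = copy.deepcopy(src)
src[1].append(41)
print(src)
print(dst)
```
[[5, 6, 3], [4, 5, 41]]
[[5, 6, 3], [4, 5]]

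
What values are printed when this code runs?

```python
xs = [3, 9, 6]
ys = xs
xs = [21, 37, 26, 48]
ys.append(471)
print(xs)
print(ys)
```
[21, 37, 26, 48]
[3, 9, 6, 471]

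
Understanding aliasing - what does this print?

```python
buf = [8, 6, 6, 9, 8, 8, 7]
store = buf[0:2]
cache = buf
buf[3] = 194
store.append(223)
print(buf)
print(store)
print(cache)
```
[8, 6, 6, 194, 8, 8, 7]
[8, 6, 223]
[8, 6, 6, 194, 8, 8, 7]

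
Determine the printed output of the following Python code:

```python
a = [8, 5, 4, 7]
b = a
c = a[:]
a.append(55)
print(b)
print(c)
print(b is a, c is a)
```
[8, 5, 4, 7, 55]
[8, 5, 4, 7]
True False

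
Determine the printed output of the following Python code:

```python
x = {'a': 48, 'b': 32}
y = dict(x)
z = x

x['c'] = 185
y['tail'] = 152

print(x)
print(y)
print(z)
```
{'a': 48, 'b': 32, 'c': 185}
{'a': 48, 'b': 32, 'tail': 152}
{'a': 48, 'b': 32, 'c': 185}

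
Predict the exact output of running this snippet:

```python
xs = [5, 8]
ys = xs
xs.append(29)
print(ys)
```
[5, 8, 29]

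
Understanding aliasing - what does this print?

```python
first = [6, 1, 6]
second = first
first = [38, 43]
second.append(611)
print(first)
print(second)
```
[38, 43]
[6, 1, 6, 611]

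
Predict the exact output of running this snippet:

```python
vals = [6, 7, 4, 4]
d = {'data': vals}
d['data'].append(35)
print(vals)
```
[6, 7, 4, 4, 35]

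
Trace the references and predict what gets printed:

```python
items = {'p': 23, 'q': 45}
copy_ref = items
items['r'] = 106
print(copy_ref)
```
{'p': 23, 'q': 45, 'r': 106}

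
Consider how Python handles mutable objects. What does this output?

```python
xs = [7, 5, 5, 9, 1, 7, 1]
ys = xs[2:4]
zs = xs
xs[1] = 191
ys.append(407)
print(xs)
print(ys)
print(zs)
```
[7, 191, 5, 9, 1, 7, 1]
[5, 9, 407]
[7, 191, 5, 9, 1, 7, 1]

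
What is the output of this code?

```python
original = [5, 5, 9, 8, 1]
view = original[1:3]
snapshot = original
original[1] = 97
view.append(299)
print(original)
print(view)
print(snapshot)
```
[5, 97, 9, 8, 1]
[5, 9, 299]
[5, 97, 9, 8, 1]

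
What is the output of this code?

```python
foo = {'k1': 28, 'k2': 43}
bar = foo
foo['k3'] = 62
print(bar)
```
{'k1': 28, 'k2': 43, 'k3': 62}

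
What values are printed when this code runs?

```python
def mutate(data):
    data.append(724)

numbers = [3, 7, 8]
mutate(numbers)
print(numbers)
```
[3, 7, 8, 724]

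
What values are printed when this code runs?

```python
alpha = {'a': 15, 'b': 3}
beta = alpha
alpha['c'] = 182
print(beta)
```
{'a': 15, 'b': 3, 'c': 182}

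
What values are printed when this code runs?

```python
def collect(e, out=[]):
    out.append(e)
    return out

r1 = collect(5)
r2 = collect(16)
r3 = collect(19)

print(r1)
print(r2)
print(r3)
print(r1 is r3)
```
[5, 16, 19]
[5, 16, 19]
[5, 16, 19]
True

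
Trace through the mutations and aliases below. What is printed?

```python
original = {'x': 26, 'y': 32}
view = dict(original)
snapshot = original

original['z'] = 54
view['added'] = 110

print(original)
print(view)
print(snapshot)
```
{'x': 26, 'y': 32, 'z': 54}
{'x': 26, 'y': 32, 'added': 110}
{'x': 26, 'y': 32, 'z': 54}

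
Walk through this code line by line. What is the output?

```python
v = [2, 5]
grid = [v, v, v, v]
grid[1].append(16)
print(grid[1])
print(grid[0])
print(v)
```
[2, 5, 16]
[2, 5, 16]
[2, 5, 16]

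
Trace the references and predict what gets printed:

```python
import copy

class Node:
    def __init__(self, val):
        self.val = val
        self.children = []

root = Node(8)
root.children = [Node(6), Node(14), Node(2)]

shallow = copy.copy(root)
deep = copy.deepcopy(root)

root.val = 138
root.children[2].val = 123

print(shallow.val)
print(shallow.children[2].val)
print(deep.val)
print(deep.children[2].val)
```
8
123
8
2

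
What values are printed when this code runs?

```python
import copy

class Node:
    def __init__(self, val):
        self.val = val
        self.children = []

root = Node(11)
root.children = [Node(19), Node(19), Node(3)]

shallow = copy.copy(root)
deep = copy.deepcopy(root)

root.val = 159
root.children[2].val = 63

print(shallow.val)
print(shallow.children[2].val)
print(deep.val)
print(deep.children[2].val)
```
11
63
11
3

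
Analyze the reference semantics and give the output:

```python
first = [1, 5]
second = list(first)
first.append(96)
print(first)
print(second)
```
[1, 5, 96]
[1, 5]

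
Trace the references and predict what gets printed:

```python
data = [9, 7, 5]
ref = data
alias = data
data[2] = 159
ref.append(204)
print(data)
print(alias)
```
[9, 7, 159, 204]
[9, 7, 159, 204]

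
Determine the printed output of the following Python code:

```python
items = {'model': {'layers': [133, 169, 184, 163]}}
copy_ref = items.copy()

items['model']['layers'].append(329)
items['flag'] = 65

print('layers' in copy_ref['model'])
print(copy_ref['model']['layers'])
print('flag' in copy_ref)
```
True
[133, 169, 184, 163, 329]
False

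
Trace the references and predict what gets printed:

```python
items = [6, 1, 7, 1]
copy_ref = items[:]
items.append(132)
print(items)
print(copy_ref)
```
[6, 1, 7, 1, 132]
[6, 1, 7, 1]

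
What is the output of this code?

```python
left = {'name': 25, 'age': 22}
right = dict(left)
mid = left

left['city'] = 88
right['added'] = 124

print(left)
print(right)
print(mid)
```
{'name': 25, 'age': 22, 'city': 88}
{'name': 25, 'age': 22, 'added': 124}
{'name': 25, 'age': 22, 'city': 88}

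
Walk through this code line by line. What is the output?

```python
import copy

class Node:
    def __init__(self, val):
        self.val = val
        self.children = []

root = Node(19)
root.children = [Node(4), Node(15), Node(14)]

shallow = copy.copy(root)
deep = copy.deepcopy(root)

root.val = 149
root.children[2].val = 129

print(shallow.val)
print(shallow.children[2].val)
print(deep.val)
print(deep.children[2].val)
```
19
129
19
14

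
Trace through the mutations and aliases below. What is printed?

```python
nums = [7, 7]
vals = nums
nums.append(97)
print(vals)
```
[7, 7, 97]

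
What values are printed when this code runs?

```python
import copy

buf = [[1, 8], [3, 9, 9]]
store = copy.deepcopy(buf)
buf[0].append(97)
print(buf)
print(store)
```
[[1, 8, 97], [3, 9, 9]]
[[1, 8], [3, 9, 9]]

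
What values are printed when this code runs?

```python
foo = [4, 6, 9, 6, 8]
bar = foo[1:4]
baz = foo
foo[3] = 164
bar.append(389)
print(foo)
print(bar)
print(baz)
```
[4, 6, 9, 164, 8]
[6, 9, 6, 389]
[4, 6, 9, 164, 8]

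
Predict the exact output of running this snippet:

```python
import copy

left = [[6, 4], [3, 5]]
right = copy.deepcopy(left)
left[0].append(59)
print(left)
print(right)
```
[[6, 4, 59], [3, 5]]
[[6, 4], [3, 5]]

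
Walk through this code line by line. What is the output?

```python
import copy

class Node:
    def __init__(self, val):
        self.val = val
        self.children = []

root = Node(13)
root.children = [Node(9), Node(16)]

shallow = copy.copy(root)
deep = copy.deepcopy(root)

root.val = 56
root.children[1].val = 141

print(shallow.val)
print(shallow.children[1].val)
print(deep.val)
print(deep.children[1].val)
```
13
141
13
16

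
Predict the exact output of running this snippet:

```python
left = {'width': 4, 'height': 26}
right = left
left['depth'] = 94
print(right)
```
{'width': 4, 'height': 26, 'depth': 94}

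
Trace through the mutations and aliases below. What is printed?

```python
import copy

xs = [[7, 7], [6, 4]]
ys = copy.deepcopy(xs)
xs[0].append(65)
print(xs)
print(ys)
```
[[7, 7, 65], [6, 4]]
[[7, 7], [6, 4]]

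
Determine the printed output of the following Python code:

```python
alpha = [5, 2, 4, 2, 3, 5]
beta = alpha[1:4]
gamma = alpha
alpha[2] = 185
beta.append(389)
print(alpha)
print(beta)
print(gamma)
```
[5, 2, 185, 2, 3, 5]
[2, 4, 2, 389]
[5, 2, 185, 2, 3, 5]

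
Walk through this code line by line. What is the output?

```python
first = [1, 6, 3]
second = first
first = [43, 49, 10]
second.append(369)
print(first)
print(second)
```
[43, 49, 10]
[1, 6, 3, 369]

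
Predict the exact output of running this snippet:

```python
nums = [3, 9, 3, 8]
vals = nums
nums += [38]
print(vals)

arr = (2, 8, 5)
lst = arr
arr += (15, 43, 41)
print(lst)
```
[3, 9, 3, 8, 38]
(2, 8, 5)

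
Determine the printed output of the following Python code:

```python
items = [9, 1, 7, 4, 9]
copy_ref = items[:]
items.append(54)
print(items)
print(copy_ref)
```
[9, 1, 7, 4, 9, 54]
[9, 1, 7, 4, 9]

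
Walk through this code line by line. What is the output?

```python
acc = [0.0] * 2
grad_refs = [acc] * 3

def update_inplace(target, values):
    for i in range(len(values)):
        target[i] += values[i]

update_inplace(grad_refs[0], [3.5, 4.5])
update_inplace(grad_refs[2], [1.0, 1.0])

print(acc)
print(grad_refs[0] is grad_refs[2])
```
[4.5, 5.5]
True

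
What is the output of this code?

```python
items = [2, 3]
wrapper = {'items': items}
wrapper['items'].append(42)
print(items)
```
[2, 3, 42]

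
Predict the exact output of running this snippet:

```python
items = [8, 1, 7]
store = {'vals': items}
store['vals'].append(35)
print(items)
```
[8, 1, 7, 35]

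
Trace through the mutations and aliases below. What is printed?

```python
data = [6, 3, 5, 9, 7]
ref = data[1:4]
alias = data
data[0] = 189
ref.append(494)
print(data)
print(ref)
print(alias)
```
[189, 3, 5, 9, 7]
[3, 5, 9, 494]
[189, 3, 5, 9, 7]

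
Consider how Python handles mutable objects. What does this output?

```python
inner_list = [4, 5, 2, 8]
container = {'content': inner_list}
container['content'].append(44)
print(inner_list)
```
[4, 5, 2, 8, 44]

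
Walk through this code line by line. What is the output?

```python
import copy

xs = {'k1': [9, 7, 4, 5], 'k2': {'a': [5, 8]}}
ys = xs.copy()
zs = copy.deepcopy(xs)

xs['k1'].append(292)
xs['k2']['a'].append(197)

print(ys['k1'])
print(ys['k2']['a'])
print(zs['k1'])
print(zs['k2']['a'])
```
[9, 7, 4, 5, 292]
[5, 8, 197]
[9, 7, 4, 5]
[5, 8]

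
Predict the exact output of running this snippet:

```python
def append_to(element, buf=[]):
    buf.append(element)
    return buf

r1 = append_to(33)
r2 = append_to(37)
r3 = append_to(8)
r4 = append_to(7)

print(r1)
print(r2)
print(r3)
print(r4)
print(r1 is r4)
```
[33, 37, 8, 7]
[33, 37, 8, 7]
[33, 37, 8, 7]
[33, 37, 8, 7]
True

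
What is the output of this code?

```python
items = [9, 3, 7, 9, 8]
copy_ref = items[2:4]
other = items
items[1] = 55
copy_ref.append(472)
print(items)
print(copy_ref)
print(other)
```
[9, 55, 7, 9, 8]
[7, 9, 472]
[9, 55, 7, 9, 8]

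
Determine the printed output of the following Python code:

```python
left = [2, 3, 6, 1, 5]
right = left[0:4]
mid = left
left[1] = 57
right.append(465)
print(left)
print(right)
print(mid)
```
[2, 57, 6, 1, 5]
[2, 3, 6, 1, 465]
[2, 57, 6, 1, 5]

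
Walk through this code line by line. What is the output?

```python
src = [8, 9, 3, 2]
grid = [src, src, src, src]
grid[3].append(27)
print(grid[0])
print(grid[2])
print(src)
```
[8, 9, 3, 2, 27]
[8, 9, 3, 2, 27]
[8, 9, 3, 2, 27]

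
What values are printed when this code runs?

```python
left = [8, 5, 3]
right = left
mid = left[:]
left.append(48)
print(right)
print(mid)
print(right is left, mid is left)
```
[8, 5, 3, 48]
[8, 5, 3]
True False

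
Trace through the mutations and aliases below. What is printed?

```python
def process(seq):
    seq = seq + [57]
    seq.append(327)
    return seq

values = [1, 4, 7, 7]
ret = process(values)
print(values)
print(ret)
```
[1, 4, 7, 7]
[1, 4, 7, 7, 57, 327]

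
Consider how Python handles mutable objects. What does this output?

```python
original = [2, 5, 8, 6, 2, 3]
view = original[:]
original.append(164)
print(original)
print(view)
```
[2, 5, 8, 6, 2, 3, 164]
[2, 5, 8, 6, 2, 3]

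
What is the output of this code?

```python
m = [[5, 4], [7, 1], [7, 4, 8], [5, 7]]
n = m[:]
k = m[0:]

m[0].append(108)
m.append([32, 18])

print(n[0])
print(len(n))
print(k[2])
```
[5, 4, 108]
4
[7, 4, 8]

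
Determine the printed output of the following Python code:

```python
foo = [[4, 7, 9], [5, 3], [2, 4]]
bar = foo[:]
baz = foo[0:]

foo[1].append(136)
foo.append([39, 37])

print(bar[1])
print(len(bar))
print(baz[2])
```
[5, 3, 136]
3
[2, 4]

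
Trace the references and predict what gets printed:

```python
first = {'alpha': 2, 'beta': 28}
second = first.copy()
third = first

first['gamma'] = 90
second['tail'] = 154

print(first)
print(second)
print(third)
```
{'alpha': 2, 'beta': 28, 'gamma': 90}
{'alpha': 2, 'beta': 28, 'tail': 154}
{'alpha': 2, 'beta': 28, 'gamma': 90}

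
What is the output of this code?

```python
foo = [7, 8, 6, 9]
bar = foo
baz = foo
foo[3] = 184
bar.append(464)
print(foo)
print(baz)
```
[7, 8, 6, 184, 464]
[7, 8, 6, 184, 464]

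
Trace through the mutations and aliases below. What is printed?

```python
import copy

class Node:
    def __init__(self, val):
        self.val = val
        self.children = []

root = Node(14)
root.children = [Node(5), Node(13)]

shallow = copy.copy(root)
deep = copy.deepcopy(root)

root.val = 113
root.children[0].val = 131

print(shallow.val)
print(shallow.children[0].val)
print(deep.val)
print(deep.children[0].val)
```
14
131
14
5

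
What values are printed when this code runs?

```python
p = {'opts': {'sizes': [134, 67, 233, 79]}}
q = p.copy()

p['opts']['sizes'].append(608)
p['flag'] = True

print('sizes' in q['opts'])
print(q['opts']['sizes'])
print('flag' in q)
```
True
[134, 67, 233, 79, 608]
False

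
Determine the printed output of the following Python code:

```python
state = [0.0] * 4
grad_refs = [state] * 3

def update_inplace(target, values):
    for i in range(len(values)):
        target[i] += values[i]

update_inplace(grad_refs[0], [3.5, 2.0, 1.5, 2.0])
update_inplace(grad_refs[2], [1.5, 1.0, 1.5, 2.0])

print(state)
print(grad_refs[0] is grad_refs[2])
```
[5.0, 3.0, 3.0, 4.0]
True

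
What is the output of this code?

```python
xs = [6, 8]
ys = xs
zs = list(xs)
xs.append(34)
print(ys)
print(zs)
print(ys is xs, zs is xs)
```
[6, 8, 34]
[6, 8]
True False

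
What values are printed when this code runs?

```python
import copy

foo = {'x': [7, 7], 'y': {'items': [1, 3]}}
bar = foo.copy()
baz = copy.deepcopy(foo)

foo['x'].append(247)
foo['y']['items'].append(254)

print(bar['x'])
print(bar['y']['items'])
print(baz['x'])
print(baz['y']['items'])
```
[7, 7, 247]
[1, 3, 254]
[7, 7]
[1, 3]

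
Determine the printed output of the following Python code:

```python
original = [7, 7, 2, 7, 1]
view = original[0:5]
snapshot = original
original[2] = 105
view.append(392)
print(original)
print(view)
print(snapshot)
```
[7, 7, 105, 7, 1]
[7, 7, 2, 7, 1, 392]
[7, 7, 105, 7, 1]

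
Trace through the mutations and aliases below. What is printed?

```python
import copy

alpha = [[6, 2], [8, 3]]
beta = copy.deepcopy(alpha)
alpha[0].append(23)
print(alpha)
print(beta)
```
[[6, 2, 23], [8, 3]]
[[6, 2], [8, 3]]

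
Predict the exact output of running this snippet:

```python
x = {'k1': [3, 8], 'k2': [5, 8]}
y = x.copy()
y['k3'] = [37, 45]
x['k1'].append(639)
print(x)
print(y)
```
{'k1': [3, 8, 639], 'k2': [5, 8]}
{'k1': [3, 8, 639], 'k2': [5, 8], 'k3': [37, 45]}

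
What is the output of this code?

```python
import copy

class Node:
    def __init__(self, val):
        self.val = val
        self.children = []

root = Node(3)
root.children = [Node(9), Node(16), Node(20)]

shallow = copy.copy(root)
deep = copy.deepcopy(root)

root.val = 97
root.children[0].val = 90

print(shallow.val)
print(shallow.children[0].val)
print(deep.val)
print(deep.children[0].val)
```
3
90
3
9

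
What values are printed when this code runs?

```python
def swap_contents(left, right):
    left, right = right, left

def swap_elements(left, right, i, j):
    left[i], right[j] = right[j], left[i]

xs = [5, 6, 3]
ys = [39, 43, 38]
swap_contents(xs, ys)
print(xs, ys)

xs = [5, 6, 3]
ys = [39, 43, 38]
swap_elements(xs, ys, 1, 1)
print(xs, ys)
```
[5, 6, 3] [39, 43, 38]
[5, 43, 3] [39, 6, 38]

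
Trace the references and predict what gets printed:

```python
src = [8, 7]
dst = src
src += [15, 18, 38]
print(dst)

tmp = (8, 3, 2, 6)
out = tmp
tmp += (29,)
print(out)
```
[8, 7, 15, 18, 38]
(8, 3, 2, 6)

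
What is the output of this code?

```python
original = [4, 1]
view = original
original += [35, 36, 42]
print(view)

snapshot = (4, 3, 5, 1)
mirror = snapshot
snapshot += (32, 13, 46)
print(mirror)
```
[4, 1, 35, 36, 42]
(4, 3, 5, 1)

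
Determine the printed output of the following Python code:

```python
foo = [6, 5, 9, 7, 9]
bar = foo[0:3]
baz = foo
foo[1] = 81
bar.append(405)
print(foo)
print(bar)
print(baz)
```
[6, 81, 9, 7, 9]
[6, 5, 9, 405]
[6, 81, 9, 7, 9]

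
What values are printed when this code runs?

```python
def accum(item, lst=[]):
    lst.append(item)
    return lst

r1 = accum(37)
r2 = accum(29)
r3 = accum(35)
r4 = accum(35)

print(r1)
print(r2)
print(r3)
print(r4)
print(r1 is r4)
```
[37, 29, 35, 35]
[37, 29, 35, 35]
[37, 29, 35, 35]
[37, 29, 35, 35]
True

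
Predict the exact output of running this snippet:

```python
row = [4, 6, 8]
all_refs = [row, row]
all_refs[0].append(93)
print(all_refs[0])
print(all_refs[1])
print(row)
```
[4, 6, 8, 93]
[4, 6, 8, 93]
[4, 6, 8, 93]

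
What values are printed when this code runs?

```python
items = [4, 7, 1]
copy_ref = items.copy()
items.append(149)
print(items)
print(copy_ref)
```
[4, 7, 1, 149]
[4, 7, 1]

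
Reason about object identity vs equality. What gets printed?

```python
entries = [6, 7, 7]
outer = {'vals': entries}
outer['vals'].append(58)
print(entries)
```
[6, 7, 7, 58]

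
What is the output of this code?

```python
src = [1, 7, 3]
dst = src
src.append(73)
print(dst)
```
[1, 7, 3, 73]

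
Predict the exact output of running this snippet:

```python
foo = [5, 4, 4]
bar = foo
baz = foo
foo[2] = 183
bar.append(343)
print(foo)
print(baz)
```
[5, 4, 183, 343]
[5, 4, 183, 343]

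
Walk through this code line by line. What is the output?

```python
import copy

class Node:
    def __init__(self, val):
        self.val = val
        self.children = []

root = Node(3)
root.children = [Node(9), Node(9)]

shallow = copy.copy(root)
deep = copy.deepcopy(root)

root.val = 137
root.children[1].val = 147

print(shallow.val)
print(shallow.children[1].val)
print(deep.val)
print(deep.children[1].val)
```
3
147
3
9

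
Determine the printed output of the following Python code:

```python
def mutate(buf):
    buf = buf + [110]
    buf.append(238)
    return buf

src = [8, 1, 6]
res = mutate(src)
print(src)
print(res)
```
[8, 1, 6]
[8, 1, 6, 110, 238]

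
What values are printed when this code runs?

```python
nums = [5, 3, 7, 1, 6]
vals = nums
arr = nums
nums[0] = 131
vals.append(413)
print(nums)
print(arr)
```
[131, 3, 7, 1, 6, 413]
[131, 3, 7, 1, 6, 413]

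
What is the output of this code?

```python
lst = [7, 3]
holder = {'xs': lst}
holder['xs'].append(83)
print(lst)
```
[7, 3, 83]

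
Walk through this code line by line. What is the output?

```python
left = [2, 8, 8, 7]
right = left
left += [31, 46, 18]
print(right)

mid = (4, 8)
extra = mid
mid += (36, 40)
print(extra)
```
[2, 8, 8, 7, 31, 46, 18]
(4, 8)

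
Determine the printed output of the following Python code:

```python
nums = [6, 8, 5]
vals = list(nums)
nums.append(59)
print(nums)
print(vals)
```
[6, 8, 5, 59]
[6, 8, 5]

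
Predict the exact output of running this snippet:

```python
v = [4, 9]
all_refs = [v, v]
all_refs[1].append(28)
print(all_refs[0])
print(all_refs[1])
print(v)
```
[4, 9, 28]
[4, 9, 28]
[4, 9, 28]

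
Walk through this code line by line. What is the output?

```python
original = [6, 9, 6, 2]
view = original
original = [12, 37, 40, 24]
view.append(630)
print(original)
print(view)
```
[12, 37, 40, 24]
[6, 9, 6, 2, 630]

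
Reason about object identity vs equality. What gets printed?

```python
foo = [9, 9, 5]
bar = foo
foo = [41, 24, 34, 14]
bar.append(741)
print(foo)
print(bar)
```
[41, 24, 34, 14]
[9, 9, 5, 741]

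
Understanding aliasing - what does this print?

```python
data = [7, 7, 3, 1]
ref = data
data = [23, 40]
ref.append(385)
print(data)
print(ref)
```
[23, 40]
[7, 7, 3, 1, 385]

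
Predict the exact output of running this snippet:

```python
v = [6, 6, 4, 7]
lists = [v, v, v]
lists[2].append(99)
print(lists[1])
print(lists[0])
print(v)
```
[6, 6, 4, 7, 99]
[6, 6, 4, 7, 99]
[6, 6, 4, 7, 99]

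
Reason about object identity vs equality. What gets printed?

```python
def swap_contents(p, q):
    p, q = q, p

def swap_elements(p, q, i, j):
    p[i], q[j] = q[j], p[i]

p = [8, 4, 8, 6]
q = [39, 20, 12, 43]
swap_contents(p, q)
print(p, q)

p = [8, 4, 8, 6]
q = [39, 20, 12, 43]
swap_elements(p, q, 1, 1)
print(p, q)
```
[8, 4, 8, 6] [39, 20, 12, 43]
[8, 20, 8, 6] [39, 4, 12, 43]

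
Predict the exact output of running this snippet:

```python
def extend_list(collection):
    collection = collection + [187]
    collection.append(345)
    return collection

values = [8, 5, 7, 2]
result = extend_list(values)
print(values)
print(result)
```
[8, 5, 7, 2]
[8, 5, 7, 2, 187, 345]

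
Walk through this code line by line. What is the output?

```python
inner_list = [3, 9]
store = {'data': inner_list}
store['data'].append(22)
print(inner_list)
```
[3, 9, 22]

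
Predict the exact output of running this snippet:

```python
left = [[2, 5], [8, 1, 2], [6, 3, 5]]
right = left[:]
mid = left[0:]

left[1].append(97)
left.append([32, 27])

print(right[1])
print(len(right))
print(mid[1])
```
[8, 1, 2, 97]
3
[8, 1, 2, 97]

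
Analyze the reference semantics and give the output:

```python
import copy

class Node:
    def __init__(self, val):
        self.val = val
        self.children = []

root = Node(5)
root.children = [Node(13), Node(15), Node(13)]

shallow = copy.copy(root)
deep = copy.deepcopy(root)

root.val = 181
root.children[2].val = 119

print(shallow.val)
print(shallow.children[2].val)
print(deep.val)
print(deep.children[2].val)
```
5
119
5
13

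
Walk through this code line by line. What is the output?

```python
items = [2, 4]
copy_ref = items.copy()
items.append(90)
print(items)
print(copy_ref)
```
[2, 4, 90]
[2, 4]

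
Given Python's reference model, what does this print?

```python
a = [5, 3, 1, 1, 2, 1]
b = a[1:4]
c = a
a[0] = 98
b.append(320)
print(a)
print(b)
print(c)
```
[98, 3, 1, 1, 2, 1]
[3, 1, 1, 320]
[98, 3, 1, 1, 2, 1]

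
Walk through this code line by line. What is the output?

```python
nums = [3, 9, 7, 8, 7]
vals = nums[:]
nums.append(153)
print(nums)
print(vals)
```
[3, 9, 7, 8, 7, 153]
[3, 9, 7, 8, 7]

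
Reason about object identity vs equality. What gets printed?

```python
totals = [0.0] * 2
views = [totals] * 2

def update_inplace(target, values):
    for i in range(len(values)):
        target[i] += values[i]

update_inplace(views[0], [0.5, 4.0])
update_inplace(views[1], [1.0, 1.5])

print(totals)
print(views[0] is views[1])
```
[1.5, 5.5]
True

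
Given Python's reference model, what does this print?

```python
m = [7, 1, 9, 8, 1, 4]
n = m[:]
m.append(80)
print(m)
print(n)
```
[7, 1, 9, 8, 1, 4, 80]
[7, 1, 9, 8, 1, 4]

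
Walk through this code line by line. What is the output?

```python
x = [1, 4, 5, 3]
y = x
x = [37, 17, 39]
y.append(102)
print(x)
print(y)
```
[37, 17, 39]
[1, 4, 5, 3, 102]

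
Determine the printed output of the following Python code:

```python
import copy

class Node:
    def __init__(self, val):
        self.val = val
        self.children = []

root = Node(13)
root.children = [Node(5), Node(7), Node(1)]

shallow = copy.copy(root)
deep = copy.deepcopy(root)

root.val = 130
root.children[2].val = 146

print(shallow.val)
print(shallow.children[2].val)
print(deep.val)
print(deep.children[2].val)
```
13
146
13
1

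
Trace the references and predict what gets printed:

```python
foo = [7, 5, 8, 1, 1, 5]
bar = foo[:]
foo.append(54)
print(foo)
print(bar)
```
[7, 5, 8, 1, 1, 5, 54]
[7, 5, 8, 1, 1, 5]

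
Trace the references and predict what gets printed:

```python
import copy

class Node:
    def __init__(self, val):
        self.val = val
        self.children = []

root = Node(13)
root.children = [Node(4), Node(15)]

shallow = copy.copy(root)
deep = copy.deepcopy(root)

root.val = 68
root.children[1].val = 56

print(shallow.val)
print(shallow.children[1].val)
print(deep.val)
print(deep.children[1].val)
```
13
56
13
15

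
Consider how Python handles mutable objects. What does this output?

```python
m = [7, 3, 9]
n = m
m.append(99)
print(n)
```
[7, 3, 9, 99]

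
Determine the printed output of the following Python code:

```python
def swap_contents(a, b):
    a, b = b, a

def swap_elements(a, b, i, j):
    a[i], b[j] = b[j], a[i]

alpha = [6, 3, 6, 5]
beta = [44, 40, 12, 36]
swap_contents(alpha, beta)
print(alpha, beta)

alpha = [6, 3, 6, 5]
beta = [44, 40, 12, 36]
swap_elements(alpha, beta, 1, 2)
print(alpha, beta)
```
[6, 3, 6, 5] [44, 40, 12, 36]
[6, 12, 6, 5] [44, 40, 3, 36]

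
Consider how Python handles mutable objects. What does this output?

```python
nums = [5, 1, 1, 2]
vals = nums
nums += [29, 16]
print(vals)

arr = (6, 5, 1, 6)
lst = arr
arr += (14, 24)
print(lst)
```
[5, 1, 1, 2, 29, 16]
(6, 5, 1, 6)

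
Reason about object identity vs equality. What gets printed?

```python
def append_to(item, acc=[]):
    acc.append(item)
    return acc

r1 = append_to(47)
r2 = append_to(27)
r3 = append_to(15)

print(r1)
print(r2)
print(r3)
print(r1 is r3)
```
[47, 27, 15]
[47, 27, 15]
[47, 27, 15]
True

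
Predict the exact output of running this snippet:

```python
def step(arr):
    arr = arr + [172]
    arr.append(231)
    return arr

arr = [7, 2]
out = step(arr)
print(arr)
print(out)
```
[7, 2]
[7, 2, 172, 231]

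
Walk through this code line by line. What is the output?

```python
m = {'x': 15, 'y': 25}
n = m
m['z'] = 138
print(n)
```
{'x': 15, 'y': 25, 'z': 138}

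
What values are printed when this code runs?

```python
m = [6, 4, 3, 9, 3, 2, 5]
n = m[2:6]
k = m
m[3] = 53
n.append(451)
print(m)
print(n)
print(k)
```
[6, 4, 3, 53, 3, 2, 5]
[3, 9, 3, 2, 451]
[6, 4, 3, 53, 3, 2, 5]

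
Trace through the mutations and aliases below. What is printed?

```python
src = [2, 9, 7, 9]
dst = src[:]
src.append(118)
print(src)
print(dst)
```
[2, 9, 7, 9, 118]
[2, 9, 7, 9]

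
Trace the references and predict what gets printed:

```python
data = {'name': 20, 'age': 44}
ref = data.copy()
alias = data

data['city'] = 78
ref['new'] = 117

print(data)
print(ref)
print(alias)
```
{'name': 20, 'age': 44, 'city': 78}
{'name': 20, 'age': 44, 'new': 117}
{'name': 20, 'age': 44, 'city': 78}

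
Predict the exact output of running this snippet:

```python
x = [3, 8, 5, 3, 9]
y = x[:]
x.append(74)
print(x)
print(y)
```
[3, 8, 5, 3, 9, 74]
[3, 8, 5, 3, 9]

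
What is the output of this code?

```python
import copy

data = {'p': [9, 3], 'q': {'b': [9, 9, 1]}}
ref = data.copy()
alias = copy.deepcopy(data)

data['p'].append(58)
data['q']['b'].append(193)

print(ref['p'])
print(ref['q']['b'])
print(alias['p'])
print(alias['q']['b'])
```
[9, 3, 58]
[9, 9, 1, 193]
[9, 3]
[9, 9, 1]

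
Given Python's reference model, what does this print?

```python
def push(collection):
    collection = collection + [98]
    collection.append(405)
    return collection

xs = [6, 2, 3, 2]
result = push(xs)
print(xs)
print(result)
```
[6, 2, 3, 2]
[6, 2, 3, 2, 98, 405]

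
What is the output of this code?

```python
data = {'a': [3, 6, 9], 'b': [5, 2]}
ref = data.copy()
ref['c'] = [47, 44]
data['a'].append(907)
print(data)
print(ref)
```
{'a': [3, 6, 9, 907], 'b': [5, 2]}
{'a': [3, 6, 9, 907], 'b': [5, 2], 'c': [47, 44]}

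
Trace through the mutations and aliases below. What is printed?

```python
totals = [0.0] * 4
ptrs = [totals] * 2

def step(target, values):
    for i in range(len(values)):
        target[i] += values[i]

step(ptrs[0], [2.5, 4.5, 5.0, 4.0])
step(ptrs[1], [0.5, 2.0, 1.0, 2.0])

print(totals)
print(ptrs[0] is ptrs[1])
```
[3.0, 6.5, 6.0, 6.0]
True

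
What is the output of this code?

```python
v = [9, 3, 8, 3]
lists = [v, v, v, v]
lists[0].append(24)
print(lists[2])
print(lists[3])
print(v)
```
[9, 3, 8, 3, 24]
[9, 3, 8, 3, 24]
[9, 3, 8, 3, 24]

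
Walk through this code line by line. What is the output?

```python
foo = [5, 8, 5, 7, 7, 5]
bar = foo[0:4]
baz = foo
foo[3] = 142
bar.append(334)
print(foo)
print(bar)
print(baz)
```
[5, 8, 5, 142, 7, 5]
[5, 8, 5, 7, 334]
[5, 8, 5, 142, 7, 5]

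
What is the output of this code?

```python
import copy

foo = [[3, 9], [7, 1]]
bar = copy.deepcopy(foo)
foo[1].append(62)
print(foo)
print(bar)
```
[[3, 9], [7, 1, 62]]
[[3, 9], [7, 1]]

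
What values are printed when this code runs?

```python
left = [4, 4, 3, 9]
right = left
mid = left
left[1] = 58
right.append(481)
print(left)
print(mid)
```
[4, 58, 3, 9, 481]
[4, 58, 3, 9, 481]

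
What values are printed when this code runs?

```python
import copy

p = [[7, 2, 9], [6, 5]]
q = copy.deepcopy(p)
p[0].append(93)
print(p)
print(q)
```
[[7, 2, 9, 93], [6, 5]]
[[7, 2, 9], [6, 5]]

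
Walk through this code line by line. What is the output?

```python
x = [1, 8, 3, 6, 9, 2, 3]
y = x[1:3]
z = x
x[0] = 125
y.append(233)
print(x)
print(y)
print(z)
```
[125, 8, 3, 6, 9, 2, 3]
[8, 3, 233]
[125, 8, 3, 6, 9, 2, 3]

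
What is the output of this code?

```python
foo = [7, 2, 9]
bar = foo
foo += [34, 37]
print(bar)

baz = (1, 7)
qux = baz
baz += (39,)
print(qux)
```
[7, 2, 9, 34, 37]
(1, 7)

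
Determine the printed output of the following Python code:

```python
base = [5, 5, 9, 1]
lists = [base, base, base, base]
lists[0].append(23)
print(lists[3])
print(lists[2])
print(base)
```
[5, 5, 9, 1, 23]
[5, 5, 9, 1, 23]
[5, 5, 9, 1, 23]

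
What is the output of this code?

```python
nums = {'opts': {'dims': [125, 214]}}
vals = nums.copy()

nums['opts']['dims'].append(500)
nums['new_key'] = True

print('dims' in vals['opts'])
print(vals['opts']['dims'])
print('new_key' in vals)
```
True
[125, 214, 500]
False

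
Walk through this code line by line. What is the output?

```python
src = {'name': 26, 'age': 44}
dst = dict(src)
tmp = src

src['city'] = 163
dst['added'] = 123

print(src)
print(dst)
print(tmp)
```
{'name': 26, 'age': 44, 'city': 163}
{'name': 26, 'age': 44, 'added': 123}
{'name': 26, 'age': 44, 'city': 163}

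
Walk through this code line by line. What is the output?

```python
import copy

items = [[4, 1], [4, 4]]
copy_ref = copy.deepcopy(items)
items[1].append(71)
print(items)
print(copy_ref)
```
[[4, 1], [4, 4, 71]]
[[4, 1], [4, 4]]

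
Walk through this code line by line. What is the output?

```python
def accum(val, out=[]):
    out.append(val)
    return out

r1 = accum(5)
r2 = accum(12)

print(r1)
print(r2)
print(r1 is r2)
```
[5, 12]
[5, 12]
True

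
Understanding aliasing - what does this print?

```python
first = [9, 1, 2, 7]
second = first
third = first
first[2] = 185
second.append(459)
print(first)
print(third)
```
[9, 1, 185, 7, 459]
[9, 1, 185, 7, 459]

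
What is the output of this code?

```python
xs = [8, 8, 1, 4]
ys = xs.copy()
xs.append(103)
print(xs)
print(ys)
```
[8, 8, 1, 4, 103]
[8, 8, 1, 4]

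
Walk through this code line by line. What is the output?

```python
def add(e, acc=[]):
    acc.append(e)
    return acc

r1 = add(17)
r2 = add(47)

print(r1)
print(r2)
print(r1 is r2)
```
[17, 47]
[17, 47]
True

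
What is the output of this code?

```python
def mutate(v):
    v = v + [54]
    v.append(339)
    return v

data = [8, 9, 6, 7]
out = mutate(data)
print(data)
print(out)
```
[8, 9, 6, 7]
[8, 9, 6, 7, 54, 339]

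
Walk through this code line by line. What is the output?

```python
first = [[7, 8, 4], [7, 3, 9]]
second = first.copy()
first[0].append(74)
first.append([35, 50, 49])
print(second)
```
[[7, 8, 4, 74], [7, 3, 9]]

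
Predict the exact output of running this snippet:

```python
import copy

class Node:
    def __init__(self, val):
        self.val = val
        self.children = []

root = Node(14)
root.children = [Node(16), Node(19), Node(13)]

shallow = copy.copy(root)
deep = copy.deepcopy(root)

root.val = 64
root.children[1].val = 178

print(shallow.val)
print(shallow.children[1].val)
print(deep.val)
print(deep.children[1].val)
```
14
178
14
19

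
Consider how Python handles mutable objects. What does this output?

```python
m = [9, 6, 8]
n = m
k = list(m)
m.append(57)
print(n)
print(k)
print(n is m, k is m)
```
[9, 6, 8, 57]
[9, 6, 8]
True False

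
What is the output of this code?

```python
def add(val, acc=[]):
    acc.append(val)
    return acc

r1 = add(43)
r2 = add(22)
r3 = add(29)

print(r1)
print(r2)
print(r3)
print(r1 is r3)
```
[43, 22, 29]
[43, 22, 29]
[43, 22, 29]
True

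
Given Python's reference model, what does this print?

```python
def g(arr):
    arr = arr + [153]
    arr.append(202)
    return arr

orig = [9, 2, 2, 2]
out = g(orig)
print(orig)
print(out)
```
[9, 2, 2, 2]
[9, 2, 2, 2, 153, 202]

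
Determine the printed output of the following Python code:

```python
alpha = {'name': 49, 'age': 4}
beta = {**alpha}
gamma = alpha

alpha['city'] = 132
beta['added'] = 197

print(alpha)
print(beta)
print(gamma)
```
{'name': 49, 'age': 4, 'city': 132}
{'name': 49, 'age': 4, 'added': 197}
{'name': 49, 'age': 4, 'city': 132}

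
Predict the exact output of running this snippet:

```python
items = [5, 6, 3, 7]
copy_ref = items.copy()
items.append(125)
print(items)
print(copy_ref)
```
[5, 6, 3, 7, 125]
[5, 6, 3, 7]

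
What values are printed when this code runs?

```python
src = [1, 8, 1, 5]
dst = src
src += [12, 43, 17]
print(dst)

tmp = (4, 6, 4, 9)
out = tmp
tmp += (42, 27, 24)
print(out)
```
[1, 8, 1, 5, 12, 43, 17]
(4, 6, 4, 9)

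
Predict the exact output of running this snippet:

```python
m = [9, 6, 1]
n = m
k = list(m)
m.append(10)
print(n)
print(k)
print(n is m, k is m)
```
[9, 6, 1, 10]
[9, 6, 1]
True False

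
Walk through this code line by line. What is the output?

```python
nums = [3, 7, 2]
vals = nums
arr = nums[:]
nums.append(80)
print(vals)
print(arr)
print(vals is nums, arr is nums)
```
[3, 7, 2, 80]
[3, 7, 2]
True False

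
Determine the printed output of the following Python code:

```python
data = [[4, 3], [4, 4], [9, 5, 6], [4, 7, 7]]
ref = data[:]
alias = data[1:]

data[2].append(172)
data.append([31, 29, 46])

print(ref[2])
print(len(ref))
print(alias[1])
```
[9, 5, 6, 172]
4
[9, 5, 6, 172]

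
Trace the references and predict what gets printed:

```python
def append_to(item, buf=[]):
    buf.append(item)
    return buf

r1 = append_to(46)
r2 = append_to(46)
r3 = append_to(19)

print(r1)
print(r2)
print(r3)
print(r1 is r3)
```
[46, 46, 19]
[46, 46, 19]
[46, 46, 19]
True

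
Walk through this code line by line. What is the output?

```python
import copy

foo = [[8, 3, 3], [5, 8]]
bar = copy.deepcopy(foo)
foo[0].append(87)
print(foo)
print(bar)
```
[[8, 3, 3, 87], [5, 8]]
[[8, 3, 3], [5, 8]]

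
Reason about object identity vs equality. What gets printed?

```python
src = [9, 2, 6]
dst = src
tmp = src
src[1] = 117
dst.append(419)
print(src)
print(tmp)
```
[9, 117, 6, 419]
[9, 117, 6, 419]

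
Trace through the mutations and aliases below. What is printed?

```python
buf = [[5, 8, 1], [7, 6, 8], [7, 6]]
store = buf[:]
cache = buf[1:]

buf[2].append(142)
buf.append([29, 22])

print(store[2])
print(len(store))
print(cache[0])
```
[7, 6, 142]
3
[7, 6, 8]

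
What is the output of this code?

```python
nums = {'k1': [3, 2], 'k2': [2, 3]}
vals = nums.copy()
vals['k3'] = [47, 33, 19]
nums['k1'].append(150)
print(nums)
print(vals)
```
{'k1': [3, 2, 150], 'k2': [2, 3]}
{'k1': [3, 2, 150], 'k2': [2, 3], 'k3': [47, 33, 19]}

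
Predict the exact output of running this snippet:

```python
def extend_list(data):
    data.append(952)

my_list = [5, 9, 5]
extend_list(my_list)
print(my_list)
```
[5, 9, 5, 952]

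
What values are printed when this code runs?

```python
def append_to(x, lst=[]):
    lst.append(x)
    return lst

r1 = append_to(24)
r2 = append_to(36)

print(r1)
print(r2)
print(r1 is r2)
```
[24, 36]
[24, 36]
True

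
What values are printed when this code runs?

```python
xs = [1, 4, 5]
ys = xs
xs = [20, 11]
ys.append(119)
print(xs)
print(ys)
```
[20, 11]
[1, 4, 5, 119]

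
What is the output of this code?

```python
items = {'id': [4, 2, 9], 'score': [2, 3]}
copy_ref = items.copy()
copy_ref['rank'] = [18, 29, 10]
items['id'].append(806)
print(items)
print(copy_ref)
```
{'id': [4, 2, 9, 806], 'score': [2, 3]}
{'id': [4, 2, 9, 806], 'score': [2, 3], 'rank': [18, 29, 10]}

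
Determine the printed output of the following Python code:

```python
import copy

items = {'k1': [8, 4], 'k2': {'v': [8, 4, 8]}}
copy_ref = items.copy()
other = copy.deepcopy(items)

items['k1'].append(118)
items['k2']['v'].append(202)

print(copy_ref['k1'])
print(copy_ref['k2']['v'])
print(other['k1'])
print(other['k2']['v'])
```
[8, 4, 118]
[8, 4, 8, 202]
[8, 4]
[8, 4, 8]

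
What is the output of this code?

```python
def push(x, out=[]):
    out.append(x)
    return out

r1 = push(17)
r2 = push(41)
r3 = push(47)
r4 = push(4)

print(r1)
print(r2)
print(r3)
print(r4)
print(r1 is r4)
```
[17, 41, 47, 4]
[17, 41, 47, 4]
[17, 41, 47, 4]
[17, 41, 47, 4]
True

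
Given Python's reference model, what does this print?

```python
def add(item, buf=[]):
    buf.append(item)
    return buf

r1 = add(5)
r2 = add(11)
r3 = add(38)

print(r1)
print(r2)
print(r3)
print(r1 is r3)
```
[5, 11, 38]
[5, 11, 38]
[5, 11, 38]
True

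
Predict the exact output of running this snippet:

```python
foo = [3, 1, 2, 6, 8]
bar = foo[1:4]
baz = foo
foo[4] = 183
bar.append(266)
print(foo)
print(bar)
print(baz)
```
[3, 1, 2, 6, 183]
[1, 2, 6, 266]
[3, 1, 2, 6, 183]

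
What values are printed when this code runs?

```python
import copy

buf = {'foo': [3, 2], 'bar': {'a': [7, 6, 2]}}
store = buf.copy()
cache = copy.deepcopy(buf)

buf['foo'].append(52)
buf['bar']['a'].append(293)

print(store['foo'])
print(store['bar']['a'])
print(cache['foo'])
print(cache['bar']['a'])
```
[3, 2, 52]
[7, 6, 2, 293]
[3, 2]
[7, 6, 2]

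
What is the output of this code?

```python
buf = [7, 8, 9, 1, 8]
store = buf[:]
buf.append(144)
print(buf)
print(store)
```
[7, 8, 9, 1, 8, 144]
[7, 8, 9, 1, 8]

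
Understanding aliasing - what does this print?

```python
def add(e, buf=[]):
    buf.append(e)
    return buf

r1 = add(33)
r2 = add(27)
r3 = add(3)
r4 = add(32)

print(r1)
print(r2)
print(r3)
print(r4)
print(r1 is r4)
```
[33, 27, 3, 32]
[33, 27, 3, 32]
[33, 27, 3, 32]
[33, 27, 3, 32]
True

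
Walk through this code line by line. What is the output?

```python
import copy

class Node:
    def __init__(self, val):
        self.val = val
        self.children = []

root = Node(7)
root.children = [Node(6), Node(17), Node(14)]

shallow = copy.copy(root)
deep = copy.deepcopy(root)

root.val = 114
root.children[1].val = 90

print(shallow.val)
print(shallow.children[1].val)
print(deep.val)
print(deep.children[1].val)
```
7
90
7
17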